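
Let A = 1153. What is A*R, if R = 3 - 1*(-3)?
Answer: 6918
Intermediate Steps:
R = 6 (R = 3 + 3 = 6)
A*R = 1153*6 = 6918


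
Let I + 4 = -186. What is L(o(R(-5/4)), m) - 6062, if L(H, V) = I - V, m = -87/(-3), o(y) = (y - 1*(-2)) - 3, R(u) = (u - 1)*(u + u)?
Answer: -6281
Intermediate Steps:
R(u) = 2*u*(-1 + u) (R(u) = (-1 + u)*(2*u) = 2*u*(-1 + u))
I = -190 (I = -4 - 186 = -190)
o(y) = -1 + y (o(y) = (y + 2) - 3 = (2 + y) - 3 = -1 + y)
m = 29 (m = -87*(-1/3) = 29)
L(H, V) = -190 - V
L(o(R(-5/4)), m) - 6062 = (-190 - 1*29) - 6062 = (-190 - 29) - 6062 = -219 - 6062 = -6281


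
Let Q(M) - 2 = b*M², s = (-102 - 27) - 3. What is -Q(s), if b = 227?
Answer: -3955250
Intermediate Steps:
s = -132 (s = -129 - 3 = -132)
Q(M) = 2 + 227*M²
-Q(s) = -(2 + 227*(-132)²) = -(2 + 227*17424) = -(2 + 3955248) = -1*3955250 = -3955250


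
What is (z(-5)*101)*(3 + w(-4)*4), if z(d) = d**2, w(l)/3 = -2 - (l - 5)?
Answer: 219675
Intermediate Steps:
w(l) = 9 - 3*l (w(l) = 3*(-2 - (l - 5)) = 3*(-2 - (-5 + l)) = 3*(-2 + (5 - l)) = 3*(3 - l) = 9 - 3*l)
(z(-5)*101)*(3 + w(-4)*4) = ((-5)**2*101)*(3 + (9 - 3*(-4))*4) = (25*101)*(3 + (9 + 12)*4) = 2525*(3 + 21*4) = 2525*(3 + 84) = 2525*87 = 219675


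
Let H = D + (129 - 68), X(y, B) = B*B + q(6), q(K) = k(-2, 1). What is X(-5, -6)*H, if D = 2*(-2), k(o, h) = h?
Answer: 2109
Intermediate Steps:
q(K) = 1
X(y, B) = 1 + B² (X(y, B) = B*B + 1 = B² + 1 = 1 + B²)
D = -4
H = 57 (H = -4 + (129 - 68) = -4 + 61 = 57)
X(-5, -6)*H = (1 + (-6)²)*57 = (1 + 36)*57 = 37*57 = 2109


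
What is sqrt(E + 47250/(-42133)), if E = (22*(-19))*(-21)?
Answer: 8*sqrt(4968311322)/6019 ≈ 93.685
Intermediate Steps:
E = 8778 (E = -418*(-21) = 8778)
sqrt(E + 47250/(-42133)) = sqrt(8778 + 47250/(-42133)) = sqrt(8778 + 47250*(-1/42133)) = sqrt(8778 - 6750/6019) = sqrt(52828032/6019) = 8*sqrt(4968311322)/6019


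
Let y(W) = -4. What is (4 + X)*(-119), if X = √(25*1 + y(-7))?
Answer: -476 - 119*√21 ≈ -1021.3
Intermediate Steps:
X = √21 (X = √(25*1 - 4) = √(25 - 4) = √21 ≈ 4.5826)
(4 + X)*(-119) = (4 + √21)*(-119) = -476 - 119*√21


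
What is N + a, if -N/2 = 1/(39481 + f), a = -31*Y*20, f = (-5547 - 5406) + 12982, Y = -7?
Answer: 90076699/20755 ≈ 4340.0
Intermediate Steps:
f = 2029 (f = -10953 + 12982 = 2029)
a = 4340 (a = -31*(-7)*20 = 217*20 = 4340)
N = -1/20755 (N = -2/(39481 + 2029) = -2/41510 = -2*1/41510 = -1/20755 ≈ -4.8181e-5)
N + a = -1/20755 + 4340 = 90076699/20755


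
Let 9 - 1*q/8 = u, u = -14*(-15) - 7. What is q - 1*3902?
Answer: -5454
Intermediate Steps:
u = 203 (u = 210 - 7 = 203)
q = -1552 (q = 72 - 8*203 = 72 - 1624 = -1552)
q - 1*3902 = -1552 - 1*3902 = -1552 - 3902 = -5454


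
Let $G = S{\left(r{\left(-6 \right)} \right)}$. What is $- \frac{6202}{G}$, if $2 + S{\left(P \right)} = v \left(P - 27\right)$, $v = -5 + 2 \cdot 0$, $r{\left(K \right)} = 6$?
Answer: $- \frac{6202}{103} \approx -60.214$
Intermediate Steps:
$v = -5$ ($v = -5 + 0 = -5$)
$S{\left(P \right)} = 133 - 5 P$ ($S{\left(P \right)} = -2 - 5 \left(P - 27\right) = -2 - 5 \left(-27 + P\right) = -2 - \left(-135 + 5 P\right) = 133 - 5 P$)
$G = 103$ ($G = 133 - 30 = 103$)
$- \frac{6202}{G} = - \frac{6202}{103}$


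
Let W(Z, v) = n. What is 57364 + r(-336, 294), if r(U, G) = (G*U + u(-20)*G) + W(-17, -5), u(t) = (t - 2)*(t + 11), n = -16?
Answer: 16776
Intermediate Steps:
W(Z, v) = -16
u(t) = (-2 + t)*(11 + t)
r(U, G) = -16 + 198*G + G*U (r(U, G) = (G*U + (-22 + (-20)**2 + 9*(-20))*G) - 16 = (G*U + (-22 + 400 - 180)*G) - 16 = (G*U + 198*G) - 16 = (198*G + G*U) - 16 = -16 + 198*G + G*U)
57364 + r(-336, 294) = 57364 + (-16 + 198*294 + 294*(-336)) = 57364 + (-16 + 58212 - 98784) = 57364 - 40588 = 16776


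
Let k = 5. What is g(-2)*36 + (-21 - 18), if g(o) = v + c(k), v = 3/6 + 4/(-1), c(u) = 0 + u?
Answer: 15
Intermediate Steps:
c(u) = u
v = -7/2 (v = 3*(1/6) + 4*(-1) = 1/2 - 4 = -7/2 ≈ -3.5000)
g(o) = 3/2 (g(o) = -7/2 + 5 = 3/2)
g(-2)*36 + (-21 - 18) = (3/2)*36 + (-21 - 18) = 54 - 39 = 15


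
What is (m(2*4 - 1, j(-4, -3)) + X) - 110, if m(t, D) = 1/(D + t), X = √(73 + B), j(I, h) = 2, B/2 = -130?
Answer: -989/9 + I*√187 ≈ -109.89 + 13.675*I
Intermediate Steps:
B = -260 (B = 2*(-130) = -260)
X = I*√187 (X = √(73 - 260) = √(-187) = I*√187 ≈ 13.675*I)
(m(2*4 - 1, j(-4, -3)) + X) - 110 = (1/(2 + (2*4 - 1)) + I*√187) - 110 = (1/(2 + (8 - 1)) + I*√187) - 110 = (1/(2 + 7) + I*√187) - 110 = (1/9 + I*√187) - 110 = (⅑ + I*√187) - 110 = -989/9 + I*√187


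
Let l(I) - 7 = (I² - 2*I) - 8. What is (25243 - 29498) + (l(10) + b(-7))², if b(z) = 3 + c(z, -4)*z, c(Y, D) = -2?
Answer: 4961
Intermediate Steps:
l(I) = -1 + I² - 2*I (l(I) = 7 + ((I² - 2*I) - 8) = 7 + (-8 + I² - 2*I) = -1 + I² - 2*I)
b(z) = 3 - 2*z
(25243 - 29498) + (l(10) + b(-7))² = (25243 - 29498) + ((-1 + 10² - 2*10) + (3 - 2*(-7)))² = -4255 + ((-1 + 100 - 20) + (3 + 14))² = -4255 + (79 + 17)² = -4255 + 96² = -4255 + 9216 = 4961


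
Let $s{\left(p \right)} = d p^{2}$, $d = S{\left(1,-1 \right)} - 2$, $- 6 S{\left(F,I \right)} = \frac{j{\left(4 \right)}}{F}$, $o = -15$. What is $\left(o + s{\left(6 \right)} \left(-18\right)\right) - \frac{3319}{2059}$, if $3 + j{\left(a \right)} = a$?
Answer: $\frac{2856632}{2059} \approx 1387.4$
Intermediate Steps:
$j{\left(a \right)} = -3 + a$
$S{\left(F,I \right)} = - \frac{1}{6 F}$ ($S{\left(F,I \right)} = - \frac{\left(-3 + 4\right) \frac{1}{F}}{6} = - \frac{1 \frac{1}{F}}{6} = - \frac{1}{6 F}$)
$d = - \frac{13}{6}$ ($d = - \frac{1}{6 \cdot 1} - 2 = \left(- \frac{1}{6}\right) 1 - 2 = - \frac{1}{6} - 2 = - \frac{13}{6} \approx -2.1667$)
$s{\left(p \right)} = - \frac{13 p^{2}}{6}$
$\left(o + s{\left(6 \right)} \left(-18\right)\right) - \frac{3319}{2059} = \left(-15 + - \frac{13 \cdot 6^{2}}{6} \left(-18\right)\right) - \frac{3319}{2059} = \left(-15 + \left(- \frac{13}{6}\right) 36 \left(-18\right)\right) - \frac{3319}{2059} = \left(-15 - -1404\right) - \frac{3319}{2059} = \left(-15 + 1404\right) - \frac{3319}{2059} = 1389 - \frac{3319}{2059} = \frac{2856632}{2059}$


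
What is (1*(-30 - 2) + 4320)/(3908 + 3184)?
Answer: 1072/1773 ≈ 0.60462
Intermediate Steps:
(1*(-30 - 2) + 4320)/(3908 + 3184) = (1*(-32) + 4320)/7092 = (-32 + 4320)*(1/7092) = 4288*(1/7092) = 1072/1773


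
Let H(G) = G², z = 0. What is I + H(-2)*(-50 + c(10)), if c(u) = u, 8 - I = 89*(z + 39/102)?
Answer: -6325/34 ≈ -186.03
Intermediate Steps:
I = -885/34 (I = 8 - 89*(0 + 39/102) = 8 - 89*(0 + 39*(1/102)) = 8 - 89*(0 + 13/34) = 8 - 89*13/34 = 8 - 1*1157/34 = 8 - 1157/34 = -885/34 ≈ -26.029)
I + H(-2)*(-50 + c(10)) = -885/34 + (-2)²*(-50 + 10) = -885/34 + 4*(-40) = -885/34 - 160 = -6325/34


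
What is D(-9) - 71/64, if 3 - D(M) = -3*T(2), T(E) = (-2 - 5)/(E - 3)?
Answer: 1465/64 ≈ 22.891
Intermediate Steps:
T(E) = -7/(-3 + E)
D(M) = 24 (D(M) = 3 - (-3)*(-7/(-3 + 2)) = 3 - (-3)*(-7/(-1)) = 3 - (-3)*(-7*(-1)) = 3 - (-3)*7 = 3 - 1*(-21) = 3 + 21 = 24)
D(-9) - 71/64 = 24 - 71/64 = 1465/64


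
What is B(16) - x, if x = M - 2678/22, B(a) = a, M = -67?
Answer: 2252/11 ≈ 204.73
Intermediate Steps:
x = -2076/11 (x = -67 - 2678/22 = -67 - 26*103/22 = -67 - 1339/11 = -2076/11 ≈ -188.73)
B(16) - x = 16 - 1*(-2076/11) = 16 + 2076/11 = 2252/11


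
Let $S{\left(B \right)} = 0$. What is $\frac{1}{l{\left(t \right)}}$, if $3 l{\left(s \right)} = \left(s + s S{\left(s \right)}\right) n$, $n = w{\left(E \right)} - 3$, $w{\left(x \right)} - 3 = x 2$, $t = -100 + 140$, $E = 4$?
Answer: $\frac{3}{320} \approx 0.009375$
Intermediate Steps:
$t = 40$
$w{\left(x \right)} = 3 + 2 x$ ($w{\left(x \right)} = 3 + x 2 = 3 + 2 x$)
$n = 8$ ($n = \left(3 + 2 \cdot 4\right) - 3 = \left(3 + 8\right) - 3 = 11 - 3 = 8$)
$l{\left(s \right)} = \frac{8 s}{3}$ ($l{\left(s \right)} = \frac{\left(s + s 0\right) 8}{3} = \frac{\left(s + 0\right) 8}{3} = \frac{s 8}{3} = \frac{8 s}{3}$)
$\frac{1}{l{\left(t \right)}} = \frac{1}{\frac{8}{3} \cdot 40} = \frac{1}{\frac{320}{3}} = \frac{3}{320}$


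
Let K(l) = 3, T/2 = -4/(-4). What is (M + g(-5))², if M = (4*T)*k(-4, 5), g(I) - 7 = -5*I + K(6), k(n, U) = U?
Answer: 5625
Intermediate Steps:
T = 2 (T = 2*(-4/(-4)) = 2*(-4*(-¼)) = 2*1 = 2)
g(I) = 10 - 5*I (g(I) = 7 + (-5*I + 3) = 7 + (3 - 5*I) = 10 - 5*I)
M = 40 (M = (4*2)*5 = 8*5 = 40)
(M + g(-5))² = (40 + (10 - 5*(-5)))² = (40 + (10 + 25))² = (40 + 35)² = 75² = 5625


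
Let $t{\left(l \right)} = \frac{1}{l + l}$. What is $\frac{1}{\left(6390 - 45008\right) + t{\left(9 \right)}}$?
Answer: $- \frac{18}{695123} \approx -2.5895 \cdot 10^{-5}$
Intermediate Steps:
$t{\left(l \right)} = \frac{1}{2 l}$
$\frac{1}{\left(6390 - 45008\right) + t{\left(9 \right)}} = \frac{1}{\left(6390 - 45008\right) + \frac{1}{2 \cdot 9}} = \frac{1}{-38618 + \frac{1}{2} \cdot \frac{1}{9}} = \frac{1}{-38618 + \frac{1}{18}} = \frac{1}{- \frac{695123}{18}} = - \frac{18}{695123}$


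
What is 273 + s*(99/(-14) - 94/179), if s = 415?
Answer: -7216217/2506 ≈ -2879.6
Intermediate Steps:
273 + s*(99/(-14) - 94/179) = 273 + 415*(99/(-14) - 94/179) = 273 + 415*(99*(-1/14) - 94*1/179) = 273 + 415*(-99/14 - 94/179) = 273 + 415*(-19037/2506) = 273 - 7900355/2506 = -7216217/2506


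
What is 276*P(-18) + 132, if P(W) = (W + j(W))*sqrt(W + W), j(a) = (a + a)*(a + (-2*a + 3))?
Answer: 132 - 1281744*I ≈ 132.0 - 1.2817e+6*I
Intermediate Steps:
j(a) = 2*a*(3 - a) (j(a) = (2*a)*(a + (3 - 2*a)) = (2*a)*(3 - a) = 2*a*(3 - a))
P(W) = sqrt(2)*sqrt(W)*(W + 2*W*(3 - W)) (P(W) = (W + 2*W*(3 - W))*sqrt(W + W) = (W + 2*W*(3 - W))*sqrt(2*W) = (W + 2*W*(3 - W))*(sqrt(2)*sqrt(W)) = sqrt(2)*sqrt(W)*(W + 2*W*(3 - W)))
276*P(-18) + 132 = 276*(sqrt(2)*(-18)**(3/2)*(7 - 2*(-18))) + 132 = 276*(sqrt(2)*(-54*I*sqrt(2))*(7 + 36)) + 132 = 276*(sqrt(2)*(-54*I*sqrt(2))*43) + 132 = 276*(-4644*I) + 132 = -1281744*I + 132 = 132 - 1281744*I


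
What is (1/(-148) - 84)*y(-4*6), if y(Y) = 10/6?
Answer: -62165/444 ≈ -140.01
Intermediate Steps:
y(Y) = 5/3 (y(Y) = 10*(⅙) = 5/3)
(1/(-148) - 84)*y(-4*6) = (1/(-148) - 84)*(5/3) = (-1/148 - 84)*(5/3) = -12433/148*5/3 = -62165/444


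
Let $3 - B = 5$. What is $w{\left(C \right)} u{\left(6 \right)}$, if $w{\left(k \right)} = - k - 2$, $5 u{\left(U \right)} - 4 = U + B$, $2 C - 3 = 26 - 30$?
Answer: $- \frac{12}{5} \approx -2.4$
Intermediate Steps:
$B = -2$ ($B = 3 - 5 = -2$)
$C = - \frac{1}{2}$ ($C = \frac{3}{2} + \frac{26 - 30}{2} = \frac{3}{2} + \frac{1}{2} \left(-4\right) = \frac{3}{2} - 2 = - \frac{1}{2} \approx -0.5$)
$u{\left(U \right)} = \frac{2}{5} + \frac{U}{5}$ ($u{\left(U \right)} = \frac{4}{5} + \frac{U - 2}{5} = \frac{4}{5} + \frac{-2 + U}{5} = \frac{4}{5} + \left(- \frac{2}{5} + \frac{U}{5}\right) = \frac{2}{5} + \frac{U}{5}$)
$w{\left(k \right)} = -2 - k$
$w{\left(C \right)} u{\left(6 \right)} = \left(-2 - - \frac{1}{2}\right) \left(\frac{2}{5} + \frac{1}{5} \cdot 6\right) = \left(-2 + \frac{1}{2}\right) \left(\frac{2}{5} + \frac{6}{5}\right) = \left(- \frac{3}{2}\right) \frac{8}{5} = - \frac{12}{5}$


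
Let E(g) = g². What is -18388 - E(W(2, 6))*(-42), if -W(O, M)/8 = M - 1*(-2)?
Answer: 153644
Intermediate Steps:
W(O, M) = -16 - 8*M (W(O, M) = -8*(M - 1*(-2)) = -8*(M + 2) = -8*(2 + M) = -16 - 8*M)
-18388 - E(W(2, 6))*(-42) = -18388 - (-16 - 8*6)²*(-42) = -18388 - (-16 - 48)²*(-42) = -18388 - (-64)²*(-42) = -18388 - 4096*(-42) = -18388 - 1*(-172032) = -18388 + 172032 = 153644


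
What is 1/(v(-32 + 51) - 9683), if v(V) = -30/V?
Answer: -19/184007 ≈ -0.00010326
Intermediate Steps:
1/(v(-32 + 51) - 9683) = 1/(-30/(-32 + 51) - 9683) = 1/(-30/19 - 9683) = 1/(-184007/19) = -19/184007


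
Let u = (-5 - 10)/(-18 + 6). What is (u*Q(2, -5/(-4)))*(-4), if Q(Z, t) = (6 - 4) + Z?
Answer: -20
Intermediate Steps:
u = 5/4 (u = -15/(-12) = -15*(-1/12) = 5/4 ≈ 1.2500)
Q(Z, t) = 2 + Z
(u*Q(2, -5/(-4)))*(-4) = (5*(2 + 2)/4)*(-4) = ((5/4)*4)*(-4) = 5*(-4) = -20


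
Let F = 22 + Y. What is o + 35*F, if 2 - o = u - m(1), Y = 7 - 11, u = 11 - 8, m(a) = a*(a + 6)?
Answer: 636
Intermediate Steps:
m(a) = a*(6 + a)
u = 3
Y = -4
o = 6 (o = 2 - (3 - (6 + 1)) = 2 - (3 - 7) = 2 - 1*(-4) = 2 + 4 = 6)
F = 18 (F = 22 - 4 = 18)
o + 35*F = 6 + 35*18 = 6 + 630 = 636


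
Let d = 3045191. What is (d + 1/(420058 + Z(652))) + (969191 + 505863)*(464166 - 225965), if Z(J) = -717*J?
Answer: 16663712378292169/47426 ≈ 3.5136e+11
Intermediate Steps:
(d + 1/(420058 + Z(652))) + (969191 + 505863)*(464166 - 225965) = (3045191 + 1/(420058 - 717*652)) + (969191 + 505863)*(464166 - 225965) = (3045191 + 1/(420058 - 467484)) + 1475054*238201 = (3045191 + 1/(-47426)) + 351359337854 = (3045191 - 1/47426) + 351359337854 = 144421228365/47426 + 351359337854 = 16663712378292169/47426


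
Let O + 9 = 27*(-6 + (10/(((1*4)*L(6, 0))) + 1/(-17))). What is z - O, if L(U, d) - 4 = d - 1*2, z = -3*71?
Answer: -5043/68 ≈ -74.162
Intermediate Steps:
z = -213
L(U, d) = 2 + d (L(U, d) = 4 + (d - 1*2) = 4 + (d - 2) = 4 + (-2 + d) = 2 + d)
O = -9441/68 (O = -9 + 27*(-6 + (10/(((1*4)*(2 + 0))) + 1/(-17))) = -9 + 27*(-6 + (10/((4*2)) + 1*(-1/17))) = -9 + 27*(-6 + (10/8 - 1/17)) = -9 + 27*(-6 + (10*(1/8) - 1/17)) = -9 + 27*(-6 + (5/4 - 1/17)) = -9 + 27*(-6 + 81/68) = -9 + 27*(-327/68) = -9 - 8829/68 = -9441/68 ≈ -138.84)
z - O = -213 - 1*(-9441/68) = -213 + 9441/68 = -5043/68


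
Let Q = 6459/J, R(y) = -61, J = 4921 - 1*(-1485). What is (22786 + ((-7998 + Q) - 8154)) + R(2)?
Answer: 42113097/6406 ≈ 6574.0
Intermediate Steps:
J = 6406 (J = 4921 + 1485 = 6406)
Q = 6459/6406 ≈ 1.0083
(22786 + ((-7998 + Q) - 8154)) + R(2) = (22786 + ((-7998 + 6459/6406) - 8154)) - 61 = (22786 + (-51228729/6406 - 8154)) - 61 = (22786 - 103463253/6406) - 61 = 42503863/6406 - 61 = 42113097/6406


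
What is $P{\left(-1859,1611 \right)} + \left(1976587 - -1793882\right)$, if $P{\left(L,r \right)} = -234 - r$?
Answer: $3768624$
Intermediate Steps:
$P{\left(-1859,1611 \right)} + \left(1976587 - -1793882\right) = \left(-234 - 1611\right) + \left(1976587 - -1793882\right) = \left(-234 - 1611\right) + \left(1976587 + 1793882\right) = -1845 + 3770469 = 3768624$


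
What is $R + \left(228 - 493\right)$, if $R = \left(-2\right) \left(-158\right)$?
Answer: $51$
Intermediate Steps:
$R = 316$
$R + \left(228 - 493\right) = 316 + \left(228 - 493\right) = 316 - 265 = 51$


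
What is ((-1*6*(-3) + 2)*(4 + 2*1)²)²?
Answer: 518400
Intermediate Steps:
((-1*6*(-3) + 2)*(4 + 2*1)²)² = ((-6*(-3) + 2)*(4 + 2)²)² = ((18 + 2)*6²)² = (20*36)² = 720² = 518400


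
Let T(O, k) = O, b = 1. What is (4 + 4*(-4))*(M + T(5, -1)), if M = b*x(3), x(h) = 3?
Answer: -96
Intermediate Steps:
M = 3 (M = 1*3 = 3)
(4 + 4*(-4))*(M + T(5, -1)) = (4 + 4*(-4))*(3 + 5) = (4 - 16)*8 = -12*8 = -96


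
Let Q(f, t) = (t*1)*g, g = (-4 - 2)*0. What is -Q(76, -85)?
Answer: 0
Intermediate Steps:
g = 0 (g = -6*0 = 0)
Q(f, t) = 0 (Q(f, t) = (t*1)*0 = t*0 = 0)
-Q(76, -85) = -1*0 = 0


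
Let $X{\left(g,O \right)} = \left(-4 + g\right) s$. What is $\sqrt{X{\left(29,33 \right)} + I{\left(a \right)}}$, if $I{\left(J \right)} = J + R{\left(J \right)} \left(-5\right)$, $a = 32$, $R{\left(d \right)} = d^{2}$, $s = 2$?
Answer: $i \sqrt{5038} \approx 70.979 i$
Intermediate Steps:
$X{\left(g,O \right)} = -8 + 2 g$ ($X{\left(g,O \right)} = \left(-4 + g\right) 2 = -8 + 2 g$)
$I{\left(J \right)} = J - 5 J^{2}$ ($I{\left(J \right)} = J + J^{2} \left(-5\right) = J - 5 J^{2}$)
$\sqrt{X{\left(29,33 \right)} + I{\left(a \right)}} = \sqrt{\left(-8 + 2 \cdot 29\right) + 32 \left(1 - 160\right)} = \sqrt{\left(-8 + 58\right) + 32 \left(1 - 160\right)} = \sqrt{50 + 32 \left(-159\right)} = \sqrt{50 - 5088} = \sqrt{-5038} = i \sqrt{5038}$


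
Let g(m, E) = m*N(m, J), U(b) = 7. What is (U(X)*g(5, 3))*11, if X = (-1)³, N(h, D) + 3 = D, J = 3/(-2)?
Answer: -3465/2 ≈ -1732.5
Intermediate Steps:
J = -3/2 (J = 3*(-½) = -3/2 ≈ -1.5000)
N(h, D) = -3 + D
X = -1
g(m, E) = -9*m/2 (g(m, E) = m*(-3 - 3/2) = m*(-9/2) = -9*m/2)
(U(X)*g(5, 3))*11 = (7*(-9/2*5))*11 = (7*(-45/2))*11 = -315/2*11 = -3465/2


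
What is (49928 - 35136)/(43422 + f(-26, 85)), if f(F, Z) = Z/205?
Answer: 606472/1780319 ≈ 0.34065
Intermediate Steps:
f(F, Z) = Z/205 (f(F, Z) = Z*(1/205) = Z/205)
(49928 - 35136)/(43422 + f(-26, 85)) = (49928 - 35136)/(43422 + (1/205)*85) = 14792/(43422 + 17/41) = 14792/(1780319/41) = 14792*(41/1780319) = 606472/1780319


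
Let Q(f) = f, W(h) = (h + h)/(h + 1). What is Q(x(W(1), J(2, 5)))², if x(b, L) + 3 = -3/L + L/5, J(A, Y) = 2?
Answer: 1681/100 ≈ 16.810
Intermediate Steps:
W(h) = 2*h/(1 + h) (W(h) = (2*h)/(1 + h) = 2*h/(1 + h))
x(b, L) = -3 - 3/L + L/5 (x(b, L) = -3 + (-3/L + L/5) = -3 - 3/L + L/5)
Q(x(W(1), J(2, 5)))² = (-3 - 3/2 + (⅕)*2)² = (-3 - 3*½ + ⅖)² = (-3 - 3/2 + ⅖)² = (-41/10)² = 1681/100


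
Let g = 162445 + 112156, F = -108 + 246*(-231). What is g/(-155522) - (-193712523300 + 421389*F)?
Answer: 33857743544530171/155522 ≈ 2.1770e+11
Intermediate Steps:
F = -56934 (F = -108 - 56826 = -56934)
g = 274601
g/(-155522) - (-193712523300 + 421389*F) = 274601/(-155522) - 421389/(1/(-56934 - 459700)) = 274601*(-1/155522) - 421389/(1/(-516634)) = -274601/155522 - 421389/(-1/516634) = -274601/155522 - 421389*(-516634) = -274601/155522 + 217703884626 = 33857743544530171/155522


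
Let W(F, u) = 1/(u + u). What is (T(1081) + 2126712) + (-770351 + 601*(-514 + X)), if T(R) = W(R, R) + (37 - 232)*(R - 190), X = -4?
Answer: 1883746277/2162 ≈ 8.7130e+5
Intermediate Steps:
W(F, u) = 1/(2*u)
T(R) = 37050 + 1/(2*R) - 195*R (T(R) = 1/(2*R) + (37 - 232)*(R - 190) = 1/(2*R) - 195*(-190 + R) = 1/(2*R) + (37050 - 195*R) = 37050 + 1/(2*R) - 195*R)
(T(1081) + 2126712) + (-770351 + 601*(-514 + X)) = ((37050 + (½)/1081 - 195*1081) + 2126712) + (-770351 + 601*(-514 - 4)) = ((37050 + (½)*(1/1081) - 210795) + 2126712) + (-770351 + 601*(-518)) = ((37050 + 1/2162 - 210795) + 2126712) + (-770351 - 311318) = (-375636689/2162 + 2126712) - 1081669 = 4222314655/2162 - 1081669 = 1883746277/2162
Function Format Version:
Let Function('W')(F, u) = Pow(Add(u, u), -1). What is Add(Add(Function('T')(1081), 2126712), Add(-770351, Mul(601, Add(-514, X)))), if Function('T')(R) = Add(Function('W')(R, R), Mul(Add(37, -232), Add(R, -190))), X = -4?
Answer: Rational(1883746277, 2162) ≈ 8.7130e+5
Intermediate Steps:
Function('W')(F, u) = Mul(Rational(1, 2), Pow(u, -1)) (Function('W')(F, u) = Pow(Mul(2, u), -1) = Mul(Rational(1, 2), Pow(u, -1)))
Function('T')(R) = Add(37050, Mul(Rational(1, 2), Pow(R, -1)), Mul(-195, R)) (Function('T')(R) = Add(Mul(Rational(1, 2), Pow(R, -1)), Mul(Add(37, -232), Add(R, -190))) = Add(Mul(Rational(1, 2), Pow(R, -1)), Mul(-195, Add(-190, R))) = Add(Mul(Rational(1, 2), Pow(R, -1)), Add(37050, Mul(-195, R))) = Add(37050, Mul(Rational(1, 2), Pow(R, -1)), Mul(-195, R)))
Add(Add(Function('T')(1081), 2126712), Add(-770351, Mul(601, Add(-514, X)))) = Add(Add(Add(37050, Mul(Rational(1, 2), Pow(1081, -1)), Mul(-195, 1081)), 2126712), Add(-770351, Mul(601, Add(-514, -4)))) = Add(Add(Add(37050, Mul(Rational(1, 2), Rational(1, 1081)), -210795), 2126712), Add(-770351, Mul(601, -518))) = Add(Add(Add(37050, Rational(1, 2162), -210795), 2126712), Add(-770351, -311318)) = Add(Add(Rational(-375636689, 2162), 2126712), -1081669) = Add(Rational(4222314655, 2162), -1081669) = Rational(1883746277, 2162)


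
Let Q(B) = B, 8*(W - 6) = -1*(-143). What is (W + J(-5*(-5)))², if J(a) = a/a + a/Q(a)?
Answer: 42849/64 ≈ 669.52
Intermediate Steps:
W = 191/8 (W = 6 + (-1*(-143))/8 = 6 + (⅛)*143 = 6 + 143/8 = 191/8 ≈ 23.875)
J(a) = 2 (J(a) = a/a + a/a = 1 + 1 = 2)
(W + J(-5*(-5)))² = (191/8 + 2)² = (207/8)² = 42849/64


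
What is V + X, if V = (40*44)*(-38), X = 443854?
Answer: 376974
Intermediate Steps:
V = -66880 (V = 1760*(-38) = -66880)
V + X = -66880 + 443854 = 376974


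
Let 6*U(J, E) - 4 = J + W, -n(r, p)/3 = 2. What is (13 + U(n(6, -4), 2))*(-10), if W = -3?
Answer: -365/3 ≈ -121.67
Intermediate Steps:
n(r, p) = -6 (n(r, p) = -3*2 = -6)
U(J, E) = ⅙ + J/6 (U(J, E) = ⅔ + (J - 3)/6 = ⅔ + (-3 + J)/6 = ⅔ + (-½ + J/6) = ⅙ + J/6)
(13 + U(n(6, -4), 2))*(-10) = (13 + (⅙ + (⅙)*(-6)))*(-10) = (13 + (⅙ - 1))*(-10) = (13 - ⅚)*(-10) = (73/6)*(-10) = -365/3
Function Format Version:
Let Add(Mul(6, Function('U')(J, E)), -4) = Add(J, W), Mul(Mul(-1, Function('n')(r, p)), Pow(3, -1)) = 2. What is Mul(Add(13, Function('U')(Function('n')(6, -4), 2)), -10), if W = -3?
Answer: Rational(-365, 3) ≈ -121.67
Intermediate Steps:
Function('n')(r, p) = -6 (Function('n')(r, p) = Mul(-3, 2) = -6)
Function('U')(J, E) = Add(Rational(1, 6), Mul(Rational(1, 6), J)) (Function('U')(J, E) = Add(Rational(2, 3), Mul(Rational(1, 6), Add(J, -3))) = Add(Rational(2, 3), Mul(Rational(1, 6), Add(-3, J))) = Add(Rational(2, 3), Add(Rational(-1, 2), Mul(Rational(1, 6), J))) = Add(Rational(1, 6), Mul(Rational(1, 6), J)))
Mul(Add(13, Function('U')(Function('n')(6, -4), 2)), -10) = Mul(Add(13, Add(Rational(1, 6), Mul(Rational(1, 6), -6))), -10) = Mul(Add(13, Add(Rational(1, 6), -1)), -10) = Mul(Add(13, Rational(-5, 6)), -10) = Mul(Rational(73, 6), -10) = Rational(-365, 3)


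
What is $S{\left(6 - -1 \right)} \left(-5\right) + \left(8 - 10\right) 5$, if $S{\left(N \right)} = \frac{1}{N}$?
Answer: $- \frac{75}{7} \approx -10.714$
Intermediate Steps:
$S{\left(6 - -1 \right)} \left(-5\right) + \left(8 - 10\right) 5 = \frac{1}{6 - -1} \left(-5\right) + \left(8 - 10\right) 5 = \frac{1}{6 + 1} \left(-5\right) - 10 = \frac{1}{7} \left(-5\right) - 10 = - \frac{5}{7} - 10 = - \frac{75}{7}$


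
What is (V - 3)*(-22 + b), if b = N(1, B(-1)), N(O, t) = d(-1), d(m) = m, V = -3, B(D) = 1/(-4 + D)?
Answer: 138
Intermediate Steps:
N(O, t) = -1
b = -1
(V - 3)*(-22 + b) = (-3 - 3)*(-22 - 1) = -6*(-23) = 138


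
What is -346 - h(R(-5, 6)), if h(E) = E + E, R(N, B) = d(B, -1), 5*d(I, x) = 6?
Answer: -1742/5 ≈ -348.40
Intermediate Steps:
d(I, x) = 6/5 (d(I, x) = (⅕)*6 = 6/5)
R(N, B) = 6/5
h(E) = 2*E
-346 - h(R(-5, 6)) = -346 - 2*6/5 = -346 - 1*12/5 = -346 - 12/5 = -1742/5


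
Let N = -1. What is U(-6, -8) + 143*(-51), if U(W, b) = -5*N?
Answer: -7288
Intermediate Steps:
U(W, b) = 5 (U(W, b) = -5*(-1) = 5)
U(-6, -8) + 143*(-51) = 5 + 143*(-51) = 5 - 7293 = -7288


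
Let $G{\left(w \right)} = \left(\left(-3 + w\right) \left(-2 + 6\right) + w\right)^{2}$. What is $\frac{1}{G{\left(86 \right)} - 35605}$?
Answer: $\frac{1}{139119} \approx 7.1881 \cdot 10^{-6}$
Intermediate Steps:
$G{\left(w \right)} = \left(-12 + 5 w\right)^{2}$ ($G{\left(w \right)} = \left(\left(-3 + w\right) 4 + w\right)^{2} = \left(\left(-12 + 4 w\right) + w\right)^{2} = \left(-12 + 5 w\right)^{2}$)
$\frac{1}{G{\left(86 \right)} - 35605} = \frac{1}{\left(-12 + 5 \cdot 86\right)^{2} - 35605} = \frac{1}{\left(-12 + 430\right)^{2} - 35605} = \frac{1}{418^{2} - 35605} = \frac{1}{174724 - 35605} = \frac{1}{139119}$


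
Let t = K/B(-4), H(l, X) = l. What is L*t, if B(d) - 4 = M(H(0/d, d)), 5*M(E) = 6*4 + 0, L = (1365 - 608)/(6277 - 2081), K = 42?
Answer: 79485/92312 ≈ 0.86105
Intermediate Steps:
L = 757/4196 ≈ 0.18041
M(E) = 24/5 (M(E) = (6*4 + 0)/5 = (24 + 0)/5 = (⅕)*24 = 24/5)
B(d) = 44/5 (B(d) = 4 + 24/5 = 44/5)
t = 105/22 (t = 42/(44/5) = 42*(5/44) = 105/22 ≈ 4.7727)
L*t = (757/4196)*(105/22) = 79485/92312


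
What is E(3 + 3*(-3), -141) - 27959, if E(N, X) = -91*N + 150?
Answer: -27263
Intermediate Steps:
E(N, X) = 150 - 91*N
E(3 + 3*(-3), -141) - 27959 = (150 - 91*(3 + 3*(-3))) - 27959 = (150 - 91*(3 - 9)) - 27959 = (150 - 91*(-6)) - 27959 = (150 + 546) - 27959 = 696 - 27959 = -27263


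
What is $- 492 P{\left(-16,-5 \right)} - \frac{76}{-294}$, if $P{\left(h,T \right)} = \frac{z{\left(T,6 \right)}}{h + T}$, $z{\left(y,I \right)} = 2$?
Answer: $\frac{6926}{147} \approx 47.116$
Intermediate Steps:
$P{\left(h,T \right)} = \frac{2}{T + h}$ ($P{\left(h,T \right)} = \frac{2}{h + T} = \frac{2}{T + h}$)
$- 492 P{\left(-16,-5 \right)} - \frac{76}{-294} = - 492 \frac{2}{-5 - 16} - \frac{76}{-294} = - 492 \frac{2}{-21} - - \frac{38}{147} = - 492 \cdot 2 \left(- \frac{1}{21}\right) + \frac{38}{147} = \left(-492\right) \left(- \frac{2}{21}\right) + \frac{38}{147} = \frac{328}{7} + \frac{38}{147} = \frac{6926}{147}$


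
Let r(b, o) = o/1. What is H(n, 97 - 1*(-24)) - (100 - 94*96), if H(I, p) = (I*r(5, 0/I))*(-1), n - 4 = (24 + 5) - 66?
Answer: 8924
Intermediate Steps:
n = -33 (n = 4 + ((24 + 5) - 66) = 4 + (29 - 66) = 4 - 37 = -33)
r(b, o) = o (r(b, o) = o*1 = o)
H(I, p) = 0 (H(I, p) = (I*(0/I))*(-1) = (I*0)*(-1) = 0*(-1) = 0)
H(n, 97 - 1*(-24)) - (100 - 94*96) = 0 - (100 - 94*96) = 0 - (100 - 9024) = 0 - 1*(-8924) = 0 + 8924 = 8924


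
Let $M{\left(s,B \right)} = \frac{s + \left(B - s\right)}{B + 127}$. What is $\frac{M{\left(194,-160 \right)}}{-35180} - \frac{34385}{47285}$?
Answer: $- \frac{399264875}{548950479} \approx -0.72732$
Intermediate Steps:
$M{\left(s,B \right)} = \frac{B}{127 + B}$
$\frac{M{\left(194,-160 \right)}}{-35180} - \frac{34385}{47285} = \frac{\left(-160\right) \frac{1}{127 - 160}}{-35180} - \frac{34385}{47285} = - \frac{160}{-33} \left(- \frac{1}{35180}\right) - \frac{6877}{9457} = \left(-160\right) \left(- \frac{1}{33}\right) \left(- \frac{1}{35180}\right) - \frac{6877}{9457} = \frac{160}{33} \left(- \frac{1}{35180}\right) - \frac{6877}{9457} = - \frac{8}{58047} - \frac{6877}{9457} = - \frac{399264875}{548950479}$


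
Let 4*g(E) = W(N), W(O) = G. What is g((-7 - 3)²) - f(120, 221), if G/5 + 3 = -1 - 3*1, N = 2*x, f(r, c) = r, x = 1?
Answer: -515/4 ≈ -128.75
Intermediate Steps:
N = 2 (N = 2*1 = 2)
G = -35 (G = -15 + 5*(-1 - 3*1) = -15 + 5*(-1 - 3) = -15 + 5*(-4) = -15 - 20 = -35)
W(O) = -35
g(E) = -35/4 (g(E) = (¼)*(-35) = -35/4)
g((-7 - 3)²) - f(120, 221) = -35/4 - 1*120 = -35/4 - 120 = -515/4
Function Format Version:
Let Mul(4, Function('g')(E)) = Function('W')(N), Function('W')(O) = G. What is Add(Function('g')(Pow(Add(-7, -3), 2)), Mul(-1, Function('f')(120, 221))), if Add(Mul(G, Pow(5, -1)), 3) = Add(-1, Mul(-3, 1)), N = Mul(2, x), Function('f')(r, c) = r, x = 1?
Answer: Rational(-515, 4) ≈ -128.75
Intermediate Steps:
N = 2 (N = Mul(2, 1) = 2)
G = -35 (G = Add(-15, Mul(5, Add(-1, Mul(-3, 1)))) = Add(-15, Mul(5, Add(-1, -3))) = Add(-15, Mul(5, -4)) = Add(-15, -20) = -35)
Function('W')(O) = -35
Function('g')(E) = Rational(-35, 4) (Function('g')(E) = Mul(Rational(1, 4), -35) = Rational(-35, 4))
Add(Function('g')(Pow(Add(-7, -3), 2)), Mul(-1, Function('f')(120, 221))) = Add(Rational(-35, 4), Mul(-1, 120)) = Add(Rational(-35, 4), -120) = Rational(-515, 4)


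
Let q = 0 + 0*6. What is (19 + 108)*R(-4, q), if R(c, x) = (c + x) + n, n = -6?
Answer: -1270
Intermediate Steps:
q = 0 (q = 0 + 0 = 0)
R(c, x) = -6 + c + x (R(c, x) = (c + x) - 6 = -6 + c + x)
(19 + 108)*R(-4, q) = (19 + 108)*(-6 - 4 + 0) = 127*(-10) = -1270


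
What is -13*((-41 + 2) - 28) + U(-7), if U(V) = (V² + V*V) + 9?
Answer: 978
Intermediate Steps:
U(V) = 9 + 2*V² (U(V) = (V² + V²) + 9 = 2*V² + 9 = 9 + 2*V²)
-13*((-41 + 2) - 28) + U(-7) = -13*((-41 + 2) - 28) + (9 + 2*(-7)²) = -13*(-39 - 28) + (9 + 2*49) = -13*(-67) + (9 + 98) = 871 + 107 = 978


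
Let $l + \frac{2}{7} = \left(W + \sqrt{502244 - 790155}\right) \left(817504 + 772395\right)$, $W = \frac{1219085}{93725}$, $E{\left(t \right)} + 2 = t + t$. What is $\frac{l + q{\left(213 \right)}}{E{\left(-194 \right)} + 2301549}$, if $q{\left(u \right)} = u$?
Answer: $\frac{2713538742686}{301946578185} + \frac{1589899 i \sqrt{287911}}{2301159} \approx 8.9868 + 370.73 i$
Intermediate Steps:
$E{\left(t \right)} = -2 + 2 t$ ($E{\left(t \right)} = -2 + \left(t + t\right) = -2 + 2 t$)
$W = \frac{243817}{18745}$ ($W = 1219085 \cdot \frac{1}{93725} = \frac{243817}{18745} \approx 13.007$)
$l = \frac{2713510793891}{131215} + 1589899 i \sqrt{287911}$ ($l = - \frac{2}{7} + \left(\frac{243817}{18745} + \sqrt{502244 - 790155}\right) \left(817504 + 772395\right) = - \frac{2}{7} + \left(\frac{243817}{18745} + \sqrt{-287911}\right) 1589899 = - \frac{2}{7} + \left(\frac{243817}{18745} + i \sqrt{287911}\right) 1589899 = - \frac{2}{7} + \left(\frac{387644404483}{18745} + 1589899 i \sqrt{287911}\right) = \frac{2713510793891}{131215} + 1589899 i \sqrt{287911} \approx 2.068 \cdot 10^{7} + 8.531 \cdot 10^{8} i$)
$\frac{l + q{\left(213 \right)}}{E{\left(-194 \right)} + 2301549} = \frac{\left(\frac{2713510793891}{131215} + 1589899 i \sqrt{287911}\right) + 213}{\left(-2 + 2 \left(-194\right)\right) + 2301549} = \frac{\frac{2713538742686}{131215} + 1589899 i \sqrt{287911}}{\left(-2 - 388\right) + 2301549} = \frac{\frac{2713538742686}{131215} + 1589899 i \sqrt{287911}}{-390 + 2301549} = \frac{\frac{2713538742686}{131215} + 1589899 i \sqrt{287911}}{2301159} = \left(\frac{2713538742686}{131215} + 1589899 i \sqrt{287911}\right) \frac{1}{2301159} = \frac{2713538742686}{301946578185} + \frac{1589899 i \sqrt{287911}}{2301159}$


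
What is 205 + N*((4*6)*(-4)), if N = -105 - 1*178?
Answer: 27373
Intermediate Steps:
N = -283 (N = -105 - 178 = -283)
205 + N*((4*6)*(-4)) = 205 - 283*4*6*(-4) = 205 - 6792*(-4) = 205 - 283*(-96) = 205 + 27168 = 27373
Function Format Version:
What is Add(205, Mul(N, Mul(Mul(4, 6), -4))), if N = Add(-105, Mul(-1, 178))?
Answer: 27373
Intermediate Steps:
N = -283 (N = Add(-105, -178) = -283)
Add(205, Mul(N, Mul(Mul(4, 6), -4))) = Add(205, Mul(-283, Mul(Mul(4, 6), -4))) = Add(205, Mul(-283, Mul(24, -4))) = Add(205, Mul(-283, -96)) = Add(205, 27168) = 27373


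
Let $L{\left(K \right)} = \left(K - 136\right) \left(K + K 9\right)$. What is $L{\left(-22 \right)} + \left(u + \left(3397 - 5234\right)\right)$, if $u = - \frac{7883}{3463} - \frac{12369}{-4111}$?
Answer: $\frac{468715193573}{14236393} \approx 32924.0$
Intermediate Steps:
$u = \frac{10426834}{14236393}$ ($u = \left(-7883\right) \frac{1}{3463} - - \frac{12369}{4111} = - \frac{7883}{3463} + \frac{12369}{4111} = \frac{10426834}{14236393} \approx 0.73241$)
$L{\left(K \right)} = 10 K \left(-136 + K\right)$ ($L{\left(K \right)} = \left(-136 + K\right) \left(K + 9 K\right) = \left(-136 + K\right) 10 K = 10 K \left(-136 + K\right)$)
$L{\left(-22 \right)} + \left(u + \left(3397 - 5234\right)\right) = 10 \left(-22\right) \left(-136 - 22\right) + \left(\frac{10426834}{14236393} + \left(3397 - 5234\right)\right) = 10 \left(-22\right) \left(-158\right) + \left(\frac{10426834}{14236393} + \left(3397 - 5234\right)\right) = 34760 + \left(\frac{10426834}{14236393} - 1837\right) = 34760 - \frac{26141827107}{14236393} = \frac{468715193573}{14236393}$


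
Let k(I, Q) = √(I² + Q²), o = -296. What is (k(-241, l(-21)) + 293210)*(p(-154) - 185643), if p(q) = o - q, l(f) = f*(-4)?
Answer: -54474019850 - 185785*√65137 ≈ -5.4521e+10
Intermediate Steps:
l(f) = -4*f
p(q) = -296 - q
(k(-241, l(-21)) + 293210)*(p(-154) - 185643) = (√((-241)² + (-4*(-21))²) + 293210)*((-296 - 1*(-154)) - 185643) = (√(58081 + 84²) + 293210)*((-296 + 154) - 185643) = (√(58081 + 7056) + 293210)*(-142 - 185643) = (√65137 + 293210)*(-185785) = (293210 + √65137)*(-185785) = -54474019850 - 185785*√65137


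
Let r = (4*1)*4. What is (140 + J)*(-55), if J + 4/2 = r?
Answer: -8470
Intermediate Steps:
r = 16 (r = 4*4 = 16)
J = 14 (J = -2 + 16 = 14)
(140 + J)*(-55) = (140 + 14)*(-55) = 154*(-55) = -8470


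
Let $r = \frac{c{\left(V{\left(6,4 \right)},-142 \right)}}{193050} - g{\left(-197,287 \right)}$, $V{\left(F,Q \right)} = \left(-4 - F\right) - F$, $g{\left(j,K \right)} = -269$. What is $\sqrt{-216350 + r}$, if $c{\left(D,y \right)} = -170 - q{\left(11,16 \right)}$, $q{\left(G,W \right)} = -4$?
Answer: $\frac{4 i \sqrt{559234173927}}{6435} \approx 464.85 i$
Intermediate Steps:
$V{\left(F,Q \right)} = -4 - 2 F$
$c{\left(D,y \right)} = -166$ ($c{\left(D,y \right)} = -170 - -4 = -170 + 4 = -166$)
$r = \frac{25965142}{96525}$ ($r = - \frac{166}{193050} - -269 = \left(-166\right) \frac{1}{193050} + 269 = - \frac{83}{96525} + 269 = \frac{25965142}{96525} \approx 269.0$)
$\sqrt{-216350 + r} = \sqrt{-216350 + \frac{25965142}{96525}} = \sqrt{- \frac{20857218608}{96525}} = \frac{4 i \sqrt{559234173927}}{6435}$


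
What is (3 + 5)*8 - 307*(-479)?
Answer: 147117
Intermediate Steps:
(3 + 5)*8 - 307*(-479) = 8*8 + 147053 = 64 + 147053 = 147117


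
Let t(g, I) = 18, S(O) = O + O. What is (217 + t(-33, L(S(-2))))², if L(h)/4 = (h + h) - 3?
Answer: 55225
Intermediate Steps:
S(O) = 2*O
L(h) = -12 + 8*h (L(h) = 4*((h + h) - 3) = 4*(2*h - 3) = 4*(-3 + 2*h) = -12 + 8*h)
(217 + t(-33, L(S(-2))))² = (217 + 18)² = 235² = 55225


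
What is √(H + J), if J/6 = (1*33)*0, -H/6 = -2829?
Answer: 3*√1886 ≈ 130.28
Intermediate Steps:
H = 16974 (H = -6*(-2829) = 16974)
J = 0 (J = 6*((1*33)*0) = 6*(33*0) = 6*0 = 0)
√(H + J) = √(16974 + 0) = √16974 = 3*√1886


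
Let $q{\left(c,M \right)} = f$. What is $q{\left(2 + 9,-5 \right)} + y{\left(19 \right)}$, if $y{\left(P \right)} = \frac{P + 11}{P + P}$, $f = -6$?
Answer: $- \frac{99}{19} \approx -5.2105$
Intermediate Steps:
$q{\left(c,M \right)} = -6$
$y{\left(P \right)} = \frac{11 + P}{2 P}$
$q{\left(2 + 9,-5 \right)} + y{\left(19 \right)} = -6 + \frac{11 + 19}{2 \cdot 19} = -6 + \frac{1}{2} \cdot \frac{1}{19} \cdot 30 = -6 + \frac{15}{19} = - \frac{99}{19}$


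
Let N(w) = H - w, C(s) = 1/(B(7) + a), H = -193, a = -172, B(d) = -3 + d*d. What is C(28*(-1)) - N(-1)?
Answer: 24191/126 ≈ 191.99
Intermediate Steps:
B(d) = -3 + d²
C(s) = -1/126 (C(s) = 1/((-3 + 7²) - 172) = 1/((-3 + 49) - 172) = 1/(46 - 172) = 1/(-126) = -1/126)
N(w) = -193 - w
C(28*(-1)) - N(-1) = -1/126 - (-193 - 1*(-1)) = -1/126 - (-193 + 1) = -1/126 - 1*(-192) = -1/126 + 192 = 24191/126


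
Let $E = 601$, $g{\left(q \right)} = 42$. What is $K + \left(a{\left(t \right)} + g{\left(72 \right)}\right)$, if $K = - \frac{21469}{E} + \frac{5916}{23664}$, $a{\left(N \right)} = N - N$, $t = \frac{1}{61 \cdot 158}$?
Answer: $\frac{15693}{2404} \approx 6.5279$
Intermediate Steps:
$t = \frac{1}{9638}$ ($t = \frac{1}{61} \cdot \frac{1}{158} = \frac{1}{9638} \approx 0.00010376$)
$a{\left(N \right)} = 0$
$K = - \frac{85275}{2404}$ ($K = - \frac{21469}{601} + \frac{5916}{23664} = \left(-21469\right) \frac{1}{601} + 5916 \cdot \frac{1}{23664} = - \frac{21469}{601} + \frac{1}{4} = - \frac{85275}{2404} \approx -35.472$)
$K + \left(a{\left(t \right)} + g{\left(72 \right)}\right) = - \frac{85275}{2404} + \left(0 + 42\right) = - \frac{85275}{2404} + 42 = \frac{15693}{2404}$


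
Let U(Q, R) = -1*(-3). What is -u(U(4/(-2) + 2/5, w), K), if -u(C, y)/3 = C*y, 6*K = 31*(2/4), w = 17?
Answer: 93/4 ≈ 23.250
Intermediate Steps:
U(Q, R) = 3
K = 31/12 (K = (31*(2/4))/6 = (31*(2*(1/4)))/6 = (31*(1/2))/6 = (1/6)*(31/2) = 31/12 ≈ 2.5833)
u(C, y) = -3*C*y
-u(U(4/(-2) + 2/5, w), K) = -(-3)*3*31/12 = -1*(-93/4) = 93/4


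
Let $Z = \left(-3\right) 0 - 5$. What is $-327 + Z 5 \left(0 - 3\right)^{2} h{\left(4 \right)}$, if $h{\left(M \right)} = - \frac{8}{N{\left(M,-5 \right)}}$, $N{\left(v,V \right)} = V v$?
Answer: $-417$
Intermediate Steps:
$Z = -5$ ($Z = 0 - 5 = -5$)
$h{\left(M \right)} = \frac{8}{5 M}$ ($h{\left(M \right)} = - \frac{8}{\left(-5\right) M} = - 8 \left(- \frac{1}{5 M}\right) = \frac{8}{5 M}$)
$-327 + Z 5 \left(0 - 3\right)^{2} h{\left(4 \right)} = -327 + \left(-5\right) 5 \left(0 - 3\right)^{2} \frac{8}{5 \cdot 4} = -327 + - 25 \left(-3\right)^{2} \cdot \frac{8}{5} \cdot \frac{1}{4} = -327 + \left(-25\right) 9 \cdot \frac{2}{5} = -327 - 90 = -417$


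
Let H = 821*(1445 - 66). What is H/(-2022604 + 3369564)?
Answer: 1132159/1346960 ≈ 0.84053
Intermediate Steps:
H = 1132159 (H = 821*1379 = 1132159)
H/(-2022604 + 3369564) = 1132159/(-2022604 + 3369564) = 1132159/1346960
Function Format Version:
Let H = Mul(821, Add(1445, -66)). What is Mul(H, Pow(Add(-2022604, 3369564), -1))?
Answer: Rational(1132159, 1346960) ≈ 0.84053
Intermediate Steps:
H = 1132159 (H = Mul(821, 1379) = 1132159)
Mul(H, Pow(Add(-2022604, 3369564), -1)) = Mul(1132159, Pow(Add(-2022604, 3369564), -1)) = Mul(1132159, Pow(1346960, -1)) = Mul(1132159, Rational(1, 1346960)) = Rational(1132159, 1346960)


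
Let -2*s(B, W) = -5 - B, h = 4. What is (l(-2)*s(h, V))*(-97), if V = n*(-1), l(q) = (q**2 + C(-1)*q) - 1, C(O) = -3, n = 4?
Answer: -7857/2 ≈ -3928.5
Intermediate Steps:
l(q) = -1 + q**2 - 3*q (l(q) = (q**2 - 3*q) - 1 = -1 + q**2 - 3*q)
V = -4 (V = 4*(-1) = -4)
s(B, W) = 5/2 + B/2 (s(B, W) = -(-5 - B)/2 = 5/2 + B/2)
(l(-2)*s(h, V))*(-97) = ((-1 + (-2)**2 - 3*(-2))*(5/2 + (1/2)*4))*(-97) = ((-1 + 4 + 6)*(5/2 + 2))*(-97) = (9*(9/2))*(-97) = (81/2)*(-97) = -7857/2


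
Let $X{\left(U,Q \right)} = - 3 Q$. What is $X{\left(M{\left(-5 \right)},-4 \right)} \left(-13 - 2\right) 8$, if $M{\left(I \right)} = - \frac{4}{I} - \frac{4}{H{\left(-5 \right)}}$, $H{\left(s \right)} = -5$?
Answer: $-1440$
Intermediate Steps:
$M{\left(I \right)} = \frac{4}{5} - \frac{4}{I}$ ($M{\left(I \right)} = - \frac{4}{I} - \frac{4}{-5} = - \frac{4}{I} - - \frac{4}{5} = - \frac{4}{I} + \frac{4}{5} = \frac{4}{5} - \frac{4}{I}$)
$X{\left(M{\left(-5 \right)},-4 \right)} \left(-13 - 2\right) 8 = \left(-3\right) \left(-4\right) \left(-13 - 2\right) 8 = 12 \left(\left(-15\right) 8\right) = 12 \left(-120\right) = -1440$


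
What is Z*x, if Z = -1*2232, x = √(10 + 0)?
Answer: -2232*√10 ≈ -7058.2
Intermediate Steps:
x = √10 ≈ 3.1623
Z = -2232
Z*x = -2232*√10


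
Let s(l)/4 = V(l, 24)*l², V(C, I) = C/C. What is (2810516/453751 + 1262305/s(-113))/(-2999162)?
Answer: -716322071271/69507936919268312 ≈ -1.0306e-5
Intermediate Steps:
V(C, I) = 1
s(l) = 4*l² (s(l) = 4*(1*l²) = 4*l²)
(2810516/453751 + 1262305/s(-113))/(-2999162) = (2810516/453751 + 1262305/((4*(-113)²)))/(-2999162) = (2810516*(1/453751) + 1262305/((4*12769)))*(-1/2999162) = (2810516/453751 + 1262305/51076)*(-1/2999162) = (716322071271/23175786076)*(-1/2999162) = -716322071271/69507936919268312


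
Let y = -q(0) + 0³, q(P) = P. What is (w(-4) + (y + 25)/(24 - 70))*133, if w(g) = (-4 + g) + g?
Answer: -76741/46 ≈ -1668.3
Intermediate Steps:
w(g) = -4 + 2*g
y = 0 (y = -1*0 + 0³ = 0 + 0 = 0)
(w(-4) + (y + 25)/(24 - 70))*133 = ((-4 + 2*(-4)) + (0 + 25)/(24 - 70))*133 = ((-4 - 8) + 25/(-46))*133 = (-12 + 25*(-1/46))*133 = (-12 - 25/46)*133 = -577/46*133 = -76741/46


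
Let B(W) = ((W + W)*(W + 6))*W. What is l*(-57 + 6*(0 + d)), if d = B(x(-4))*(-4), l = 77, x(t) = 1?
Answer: -30261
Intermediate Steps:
B(W) = 2*W²*(6 + W) (B(W) = ((2*W)*(6 + W))*W = (2*W*(6 + W))*W = 2*W²*(6 + W))
d = -56 (d = (2*1²*(6 + 1))*(-4) = (2*1*7)*(-4) = 14*(-4) = -56)
l*(-57 + 6*(0 + d)) = 77*(-57 + 6*(0 - 56)) = 77*(-57 + 6*(-56)) = 77*(-57 - 336) = 77*(-393) = -30261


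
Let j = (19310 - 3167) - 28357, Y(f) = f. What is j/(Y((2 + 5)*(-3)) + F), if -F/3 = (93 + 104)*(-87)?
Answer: -6107/25698 ≈ -0.23764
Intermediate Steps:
j = -12214 (j = 16143 - 28357 = -12214)
F = 51417 (F = -3*(93 + 104)*(-87) = -591*(-87) = -3*(-17139) = 51417)
j/(Y((2 + 5)*(-3)) + F) = -12214/((2 + 5)*(-3) + 51417) = -12214/(7*(-3) + 51417) = -12214/(-21 + 51417) = -12214/51396 = -12214*1/51396 = -6107/25698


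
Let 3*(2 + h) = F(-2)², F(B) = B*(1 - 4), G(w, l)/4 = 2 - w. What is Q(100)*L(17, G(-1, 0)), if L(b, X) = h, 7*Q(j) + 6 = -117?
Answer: -1230/7 ≈ -175.71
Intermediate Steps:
G(w, l) = 8 - 4*w (G(w, l) = 4*(2 - w) = 8 - 4*w)
F(B) = -3*B (F(B) = B*(-3) = -3*B)
Q(j) = -123/7 (Q(j) = -6/7 + (⅐)*(-117) = -6/7 - 117/7 = -123/7)
h = 10 (h = -2 + (-3*(-2))²/3 = -2 + (⅓)*6² = -2 + (⅓)*36 = -2 + 12 = 10)
L(b, X) = 10
Q(100)*L(17, G(-1, 0)) = -123/7*10 = -1230/7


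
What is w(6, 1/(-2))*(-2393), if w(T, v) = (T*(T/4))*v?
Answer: 21537/2 ≈ 10769.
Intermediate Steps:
w(T, v) = v*T²/4 (w(T, v) = (T*(T*(¼)))*v = (T*(T/4))*v = (T²/4)*v = v*T²/4)
w(6, 1/(-2))*(-2393) = ((¼)*6²/(-2))*(-2393) = ((¼)*(-½)*36)*(-2393) = -9/2*(-2393) = 21537/2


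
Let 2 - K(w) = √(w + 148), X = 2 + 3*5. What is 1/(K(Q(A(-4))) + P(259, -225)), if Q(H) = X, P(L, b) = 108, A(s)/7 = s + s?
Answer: 2/217 + √165/11935 ≈ 0.010293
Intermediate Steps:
X = 17 (X = 2 + 15 = 17)
A(s) = 14*s (A(s) = 7*(s + s) = 7*(2*s) = 14*s)
Q(H) = 17
K(w) = 2 - √(148 + w) (K(w) = 2 - √(w + 148) = 2 - √(148 + w))
1/(K(Q(A(-4))) + P(259, -225)) = 1/((2 - √(148 + 17)) + 108) = 1/((2 - √165) + 108) = 1/(110 - √165)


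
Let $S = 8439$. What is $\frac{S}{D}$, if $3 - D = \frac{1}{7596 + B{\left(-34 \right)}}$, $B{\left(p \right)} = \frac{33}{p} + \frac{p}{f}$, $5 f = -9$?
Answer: $\frac{6553893367}{2329757} \approx 2813.1$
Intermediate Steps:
$f = - \frac{9}{5}$ ($f = \frac{1}{5} \left(-9\right) = - \frac{9}{5} \approx -1.8$)
$B{\left(p \right)} = \frac{33}{p} - \frac{5 p}{9}$ ($B{\left(p \right)} = \frac{33}{p} + \frac{p}{- \frac{9}{5}} = \frac{33}{p} + p \left(- \frac{5}{9}\right) = \frac{33}{p} - \frac{5 p}{9}$)
$D = \frac{6989271}{2329859}$ ($D = 3 - \frac{1}{7596 + \left(\frac{33}{-34} - - \frac{170}{9}\right)} = 3 - \frac{1}{7596 + \left(33 \left(- \frac{1}{34}\right) + \frac{170}{9}\right)} = 3 - \frac{1}{7596 + \left(- \frac{33}{34} + \frac{170}{9}\right)} = 3 - \frac{1}{7596 + \frac{5483}{306}} = 3 - \frac{1}{\frac{2329859}{306}} = 3 - \frac{306}{2329859} = \frac{6989271}{2329859} \approx 2.9999$)
$\frac{S}{D} = \frac{8439}{\frac{6989271}{2329859}} = 8439 \cdot \frac{2329859}{6989271} = \frac{6553893367}{2329757}$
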